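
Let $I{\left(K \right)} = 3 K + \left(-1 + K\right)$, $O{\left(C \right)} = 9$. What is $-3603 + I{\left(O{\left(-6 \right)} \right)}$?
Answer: $-3568$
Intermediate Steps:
$I{\left(K \right)} = -1 + 4 K$
$-3603 + I{\left(O{\left(-6 \right)} \right)} = -3603 + \left(-1 + 4 \cdot 9\right) = -3603 + \left(-1 + 36\right) = -3603 + 35 = -3568$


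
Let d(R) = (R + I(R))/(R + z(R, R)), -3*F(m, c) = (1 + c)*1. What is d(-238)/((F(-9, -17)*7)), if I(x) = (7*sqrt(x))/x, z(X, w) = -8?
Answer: 17/656 + I*sqrt(238)/312256 ≈ 0.025915 + 4.9406e-5*I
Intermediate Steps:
I(x) = 7/sqrt(x)
F(m, c) = -1/3 - c/3 (F(m, c) = -(1 + c)/3 = -1/3 - c/3)
d(R) = (R + 7/sqrt(R))/(-8 + R) (d(R) = (R + 7/sqrt(R))/(R - 8) = (R + 7/sqrt(R))/(-8 + R))
d(-238)/((F(-9, -17)*7)) = ((7 + (-238)**(3/2))/(sqrt(-238)*(-8 - 238)))/(((-1/3 - 1/3*(-17))*7)) = (-I*sqrt(238)/238*(7 - 238*I*sqrt(238))/(-246))/(((-1/3 + 17/3)*7)) = (-I*sqrt(238)/238*(-1/246)*(7 - 238*I*sqrt(238)))/(((16/3)*7)) = (I*sqrt(238)*(7 - 238*I*sqrt(238))/58548)/(112/3) = (I*sqrt(238)*(7 - 238*I*sqrt(238))/58548)*(3/112) = I*sqrt(238)*(7 - 238*I*sqrt(238))/2185792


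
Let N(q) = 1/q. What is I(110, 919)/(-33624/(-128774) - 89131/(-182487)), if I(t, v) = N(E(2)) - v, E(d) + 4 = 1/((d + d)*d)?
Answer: -10801089645003/8806849141 ≈ -1226.4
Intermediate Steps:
E(d) = -4 + 1/(2*d**2) (E(d) = -4 + 1/((d + d)*d) = -4 + 1/(((2*d))*d) = -4 + (1/(2*d))/d = -4 + 1/(2*d**2))
I(t, v) = -8/31 - v (I(t, v) = 1/(-4 + (1/2)/2**2) - v = 1/(-4 + (1/2)*(1/4)) - v = 1/(-4 + 1/8) - v = 1/(-31/8) - v = -8/31 - v)
I(110, 919)/(-33624/(-128774) - 89131/(-182487)) = (-8/31 - 1*919)/(-33624/(-128774) - 89131/(-182487)) = (-8/31 - 919)/(-33624*(-1/128774) - 89131*(-1/182487)) = -28497/(31*(16812/64387 + 89131/182487)) = -28497/(31*8806849141/11749790469) = -28497/31*11749790469/8806849141 = -10801089645003/8806849141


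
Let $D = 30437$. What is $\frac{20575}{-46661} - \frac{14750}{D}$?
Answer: $- \frac{1314491025}{1420220857} \approx -0.92555$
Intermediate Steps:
$\frac{20575}{-46661} - \frac{14750}{D} = \frac{20575}{-46661} - \frac{14750}{30437} = 20575 \left(- \frac{1}{46661}\right) - \frac{14750}{30437} = - \frac{20575}{46661} - \frac{14750}{30437} = - \frac{1314491025}{1420220857}$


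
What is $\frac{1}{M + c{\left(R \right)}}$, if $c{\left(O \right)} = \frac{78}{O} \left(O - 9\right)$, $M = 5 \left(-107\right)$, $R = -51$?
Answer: $- \frac{17}{7535} \approx -0.0022561$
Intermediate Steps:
$M = -535$
$c{\left(O \right)} = \frac{78 \left(-9 + O\right)}{O}$ ($c{\left(O \right)} = \frac{78}{O} \left(-9 + O\right) = \frac{78 \left(-9 + O\right)}{O}$)
$\frac{1}{M + c{\left(R \right)}} = \frac{1}{-535 + \left(78 - \frac{702}{-51}\right)} = \frac{1}{-535 + \left(78 - - \frac{234}{17}\right)} = \frac{1}{-535 + \left(78 + \frac{234}{17}\right)} = \frac{1}{-535 + \frac{1560}{17}} = \frac{1}{- \frac{7535}{17}} = - \frac{17}{7535}$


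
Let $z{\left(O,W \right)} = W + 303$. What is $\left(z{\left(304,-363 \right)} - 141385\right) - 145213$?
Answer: $-286658$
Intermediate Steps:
$z{\left(O,W \right)} = 303 + W$
$\left(z{\left(304,-363 \right)} - 141385\right) - 145213 = \left(\left(303 - 363\right) - 141385\right) - 145213 = \left(-60 - 141385\right) - 145213 = -141445 - 145213 = -286658$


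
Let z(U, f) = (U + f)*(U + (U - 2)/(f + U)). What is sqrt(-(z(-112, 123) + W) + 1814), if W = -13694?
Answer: 53*sqrt(6) ≈ 129.82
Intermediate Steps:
z(U, f) = (U + f)*(U + (-2 + U)/(U + f))
sqrt(-(z(-112, 123) + W) + 1814) = sqrt(-((-2 - 112 + (-112)**2 - 112*123) - 13694) + 1814) = sqrt(-((-2 - 112 + 12544 - 13776) - 13694) + 1814) = sqrt(-(-1346 - 13694) + 1814) = sqrt(-1*(-15040) + 1814) = sqrt(15040 + 1814) = sqrt(16854) = 53*sqrt(6)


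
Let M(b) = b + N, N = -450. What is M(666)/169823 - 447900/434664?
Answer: -6330819523/6151328706 ≈ -1.0292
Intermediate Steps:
M(b) = -450 + b (M(b) = b - 450 = -450 + b)
M(666)/169823 - 447900/434664 = (-450 + 666)/169823 - 447900/434664 = 216*(1/169823) - 447900*1/434664 = 216/169823 - 37325/36222 = -6330819523/6151328706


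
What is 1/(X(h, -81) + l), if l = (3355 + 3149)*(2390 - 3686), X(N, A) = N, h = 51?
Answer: -1/8429133 ≈ -1.1864e-7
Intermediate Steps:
l = -8429184 (l = 6504*(-1296) = -8429184)
1/(X(h, -81) + l) = 1/(51 - 8429184) = 1/(-8429133) = -1/8429133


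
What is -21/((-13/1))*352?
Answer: 7392/13 ≈ 568.62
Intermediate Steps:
-21/((-13/1))*352 = -21/((-13*1))*352 = -21/(-13)*352 = -21*(-1/13)*352 = (21/13)*352 = 7392/13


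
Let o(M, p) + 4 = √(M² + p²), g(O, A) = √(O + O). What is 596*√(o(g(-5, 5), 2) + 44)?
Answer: 596*√(40 + I*√6) ≈ 3771.2 + 115.36*I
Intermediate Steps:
g(O, A) = √2*√O (g(O, A) = √(2*O) = √2*√O)
o(M, p) = -4 + √(M² + p²)
596*√(o(g(-5, 5), 2) + 44) = 596*√((-4 + √((√2*√(-5))² + 2²)) + 44) = 596*√((-4 + √((√2*(I*√5))² + 4)) + 44) = 596*√((-4 + √((I*√10)² + 4)) + 44) = 596*√((-4 + √(-10 + 4)) + 44) = 596*√((-4 + √(-6)) + 44) = 596*√((-4 + I*√6) + 44) = 596*√(40 + I*√6)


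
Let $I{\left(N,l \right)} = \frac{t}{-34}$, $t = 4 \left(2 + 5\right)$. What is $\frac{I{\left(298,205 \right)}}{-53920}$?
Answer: $\frac{7}{458320} \approx 1.5273 \cdot 10^{-5}$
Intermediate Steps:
$t = 28$ ($t = 4 \cdot 7 = 28$)
$I{\left(N,l \right)} = - \frac{14}{17}$ ($I{\left(N,l \right)} = \frac{28}{-34} = 28 \left(- \frac{1}{34}\right) = - \frac{14}{17}$)
$\frac{I{\left(298,205 \right)}}{-53920} = - \frac{14}{17 \left(-53920\right)} = \left(- \frac{14}{17}\right) \left(- \frac{1}{53920}\right) = \frac{7}{458320}$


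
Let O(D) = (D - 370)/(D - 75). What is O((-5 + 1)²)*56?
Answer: 336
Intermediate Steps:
O(D) = (-370 + D)/(-75 + D)
O((-5 + 1)²)*56 = ((-370 + (-5 + 1)²)/(-75 + (-5 + 1)²))*56 = ((-370 + (-4)²)/(-75 + (-4)²))*56 = ((-370 + 16)/(-75 + 16))*56 = (-354/(-59))*56 = -1/59*(-354)*56 = 6*56 = 336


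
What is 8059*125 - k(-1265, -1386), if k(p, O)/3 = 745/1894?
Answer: 1907966015/1894 ≈ 1.0074e+6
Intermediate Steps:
k(p, O) = 2235/1894 (k(p, O) = 3*(745/1894) = 2235/1894)
8059*125 - k(-1265, -1386) = 8059*125 - 1*2235/1894 = 1007375 - 2235/1894 = 1907966015/1894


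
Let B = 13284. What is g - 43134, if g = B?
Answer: -29850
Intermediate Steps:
g = 13284
g - 43134 = 13284 - 43134 = -29850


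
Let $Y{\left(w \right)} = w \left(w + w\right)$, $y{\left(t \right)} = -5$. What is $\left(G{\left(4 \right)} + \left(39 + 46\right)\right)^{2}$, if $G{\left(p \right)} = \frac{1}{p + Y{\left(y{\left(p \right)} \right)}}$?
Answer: $\frac{21077281}{2916} \approx 7228.1$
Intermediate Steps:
$Y{\left(w \right)} = 2 w^{2}$ ($Y{\left(w \right)} = w 2 w = 2 w^{2}$)
$G{\left(p \right)} = \frac{1}{50 + p}$ ($G{\left(p \right)} = \frac{1}{p + 2 \left(-5\right)^{2}} = \frac{1}{p + 2 \cdot 25} = \frac{1}{p + 50} = \frac{1}{50 + p}$)
$\left(G{\left(4 \right)} + \left(39 + 46\right)\right)^{2} = \left(\frac{1}{50 + 4} + \left(39 + 46\right)\right)^{2} = \left(\frac{1}{54} + 85\right)^{2} = \left(\frac{4591}{54}\right)^{2} = \frac{21077281}{2916}$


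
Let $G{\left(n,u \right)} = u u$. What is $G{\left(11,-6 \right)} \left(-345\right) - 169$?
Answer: $-12589$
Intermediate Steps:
$G{\left(n,u \right)} = u^{2}$
$G{\left(11,-6 \right)} \left(-345\right) - 169 = \left(-6\right)^{2} \left(-345\right) - 169 = 36 \left(-345\right) - 169 = -12420 - 169 = -12589$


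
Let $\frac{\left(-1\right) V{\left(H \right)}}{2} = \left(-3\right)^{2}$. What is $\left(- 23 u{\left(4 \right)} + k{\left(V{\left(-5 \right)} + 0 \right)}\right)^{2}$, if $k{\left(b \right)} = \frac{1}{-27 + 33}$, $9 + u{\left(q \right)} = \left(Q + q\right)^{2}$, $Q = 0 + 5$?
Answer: $\frac{98704225}{36} \approx 2.7418 \cdot 10^{6}$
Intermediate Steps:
$Q = 5$
$u{\left(q \right)} = -9 + \left(5 + q\right)^{2}$
$V{\left(H \right)} = -18$ ($V{\left(H \right)} = - 2 \left(-3\right)^{2} = \left(-2\right) 9 = -18$)
$k{\left(b \right)} = \frac{1}{6}$
$\left(- 23 u{\left(4 \right)} + k{\left(V{\left(-5 \right)} + 0 \right)}\right)^{2} = \left(- 23 \left(-9 + \left(5 + 4\right)^{2}\right) + \frac{1}{6}\right)^{2} = \left(- 23 \left(-9 + 9^{2}\right) + \frac{1}{6}\right)^{2} = \left(- 23 \left(-9 + 81\right) + \frac{1}{6}\right)^{2} = \left(\left(-23\right) 72 + \frac{1}{6}\right)^{2} = \left(-1656 + \frac{1}{6}\right)^{2} = \left(- \frac{9935}{6}\right)^{2} = \frac{98704225}{36}$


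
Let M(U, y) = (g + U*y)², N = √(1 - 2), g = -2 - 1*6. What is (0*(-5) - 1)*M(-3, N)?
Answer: -55 - 48*I ≈ -55.0 - 48.0*I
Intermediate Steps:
g = -8 (g = -2 - 6 = -8)
N = I (N = √(-1) = I ≈ 1.0*I)
M(U, y) = (-8 + U*y)²
(0*(-5) - 1)*M(-3, N) = (0*(-5) - 1)*(-8 - 3*I)² = (0 - 1)*(-8 - 3*I)² = -(-8 - 3*I)²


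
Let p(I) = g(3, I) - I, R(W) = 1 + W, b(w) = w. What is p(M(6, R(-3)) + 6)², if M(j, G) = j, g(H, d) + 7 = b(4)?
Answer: 225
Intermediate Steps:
g(H, d) = -3 (g(H, d) = -7 + 4 = -3)
p(I) = -3 - I
p(M(6, R(-3)) + 6)² = (-3 - (6 + 6))² = (-3 - 1*12)² = (-3 - 12)² = (-15)² = 225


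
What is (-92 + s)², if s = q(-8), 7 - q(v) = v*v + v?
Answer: 19881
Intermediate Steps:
q(v) = 7 - v - v² (q(v) = 7 - (v*v + v) = 7 - (v² + v) = 7 - (v + v²) = 7 + (-v - v²) = 7 - v - v²)
s = -49 (s = 7 - 1*(-8) - 1*(-8)² = 7 + 8 - 1*64 = 7 + 8 - 64 = -49)
(-92 + s)² = (-92 - 49)² = (-141)² = 19881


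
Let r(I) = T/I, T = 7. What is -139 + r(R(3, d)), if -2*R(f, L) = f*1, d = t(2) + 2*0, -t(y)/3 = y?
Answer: -431/3 ≈ -143.67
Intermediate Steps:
t(y) = -3*y
d = -6 (d = -3*2 + 2*0 = -6 + 0 = -6)
R(f, L) = -f/2
r(I) = 7/I
-139 + r(R(3, d)) = -139 + 7/((-½*3)) = -139 + 7/(-3/2) = -139 + 7*(-⅔) = -139 - 14/3 = -431/3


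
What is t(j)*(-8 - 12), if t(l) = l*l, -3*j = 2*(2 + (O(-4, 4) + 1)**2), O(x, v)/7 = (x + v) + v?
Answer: -6316880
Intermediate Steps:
O(x, v) = 7*x + 14*v (O(x, v) = 7*((x + v) + v) = 7*((v + x) + v) = 7*(x + 2*v) = 7*x + 14*v)
j = -562 (j = -2*(2 + ((7*(-4) + 14*4) + 1)**2)/3 = -2*(2 + ((-28 + 56) + 1)**2)/3 = -2*(2 + (28 + 1)**2)/3 = -2*(2 + 29**2)/3 = -2*(2 + 841)/3 = -2*843/3 = -1/3*1686 = -562)
t(l) = l**2
t(j)*(-8 - 12) = (-562)**2*(-8 - 12) = 315844*(-20) = -6316880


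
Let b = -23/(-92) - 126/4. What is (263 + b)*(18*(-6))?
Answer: -25029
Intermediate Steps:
b = -125/4 (b = -23*(-1/92) - 126*1/4 = 1/4 - 63/2 = -125/4 ≈ -31.250)
(263 + b)*(18*(-6)) = (263 - 125/4)*(18*(-6)) = (927/4)*(-108) = -25029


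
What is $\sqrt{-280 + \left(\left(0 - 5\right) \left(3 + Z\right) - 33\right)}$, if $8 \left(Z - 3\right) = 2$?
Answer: $\frac{9 i \sqrt{17}}{2} \approx 18.554 i$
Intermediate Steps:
$Z = \frac{13}{4}$ ($Z = 3 + \frac{1}{8} \cdot 2 = 3 + \frac{1}{4} = \frac{13}{4} \approx 3.25$)
$\sqrt{-280 + \left(\left(0 - 5\right) \left(3 + Z\right) - 33\right)} = \sqrt{-280 - \left(33 - \left(0 - 5\right) \left(3 + \frac{13}{4}\right)\right)} = \sqrt{-280 - \frac{257}{4}} = \sqrt{- \frac{1377}{4}} = \frac{9 i \sqrt{17}}{2}$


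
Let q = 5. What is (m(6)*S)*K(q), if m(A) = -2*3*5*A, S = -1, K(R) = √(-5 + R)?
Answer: 0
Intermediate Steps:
m(A) = -30*A
(m(6)*S)*K(q) = (-30*6*(-1))*√(-5 + 5) = (-180*(-1))*√0 = 180*0 = 0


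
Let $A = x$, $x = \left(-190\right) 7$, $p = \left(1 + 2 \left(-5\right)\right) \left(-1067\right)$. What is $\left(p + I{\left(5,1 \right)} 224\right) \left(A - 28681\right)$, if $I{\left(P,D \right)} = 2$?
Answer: $-301640561$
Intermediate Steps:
$p = 9603$ ($p = \left(1 - 10\right) \left(-1067\right) = \left(-9\right) \left(-1067\right) = 9603$)
$x = -1330$
$A = -1330$
$\left(p + I{\left(5,1 \right)} 224\right) \left(A - 28681\right) = \left(9603 + 2 \cdot 224\right) \left(-1330 - 28681\right) = \left(9603 + 448\right) \left(-30011\right) = 10051 \left(-30011\right) = -301640561$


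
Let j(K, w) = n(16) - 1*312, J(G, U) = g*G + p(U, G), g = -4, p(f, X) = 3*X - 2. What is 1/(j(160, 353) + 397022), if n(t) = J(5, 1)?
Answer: 1/396703 ≈ 2.5208e-6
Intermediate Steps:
p(f, X) = -2 + 3*X
J(G, U) = -2 - G (J(G, U) = -4*G + (-2 + 3*G) = -2 - G)
n(t) = -7 (n(t) = -2 - 1*5 = -2 - 5 = -7)
j(K, w) = -319 (j(K, w) = -7 - 1*312 = -7 - 312 = -319)
1/(j(160, 353) + 397022) = 1/(-319 + 397022) = 1/396703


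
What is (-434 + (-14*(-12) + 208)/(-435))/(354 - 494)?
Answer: 94583/30450 ≈ 3.1062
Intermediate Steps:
(-434 + (-14*(-12) + 208)/(-435))/(354 - 494) = (-434 + (168 + 208)*(-1/435))/(-140) = (-434 + 376*(-1/435))*(-1/140) = (-434 - 376/435)*(-1/140) = -189166/435*(-1/140) = 94583/30450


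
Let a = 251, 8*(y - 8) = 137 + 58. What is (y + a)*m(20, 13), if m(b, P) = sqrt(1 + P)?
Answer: 2267*sqrt(14)/8 ≈ 1060.3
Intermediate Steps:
y = 259/8 (y = 8 + (137 + 58)/8 = 8 + (1/8)*195 = 8 + 195/8 = 259/8 ≈ 32.375)
(y + a)*m(20, 13) = (259/8 + 251)*sqrt(1 + 13) = 2267*sqrt(14)/8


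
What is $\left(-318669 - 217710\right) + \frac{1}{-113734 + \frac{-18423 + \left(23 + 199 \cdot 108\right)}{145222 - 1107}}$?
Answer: $- \frac{8791666065300637}{16390772318} \approx -5.3638 \cdot 10^{5}$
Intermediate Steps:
$\left(-318669 - 217710\right) + \frac{1}{-113734 + \frac{-18423 + \left(23 + 199 \cdot 108\right)}{145222 - 1107}} = \left(-318669 - 217710\right) + \frac{1}{-113734 + \frac{-18423 + \left(23 + 21492\right)}{144115}} = \left(-318669 - 217710\right) + \frac{1}{-113734 + \left(-18423 + 21515\right) \frac{1}{144115}} = -536379 + \frac{1}{-113734 + 3092 \cdot \frac{1}{144115}} = -536379 + \frac{1}{-113734 + \frac{3092}{144115}} = -536379 + \frac{1}{- \frac{16390772318}{144115}} = -536379 - \frac{144115}{16390772318} = - \frac{8791666065300637}{16390772318}$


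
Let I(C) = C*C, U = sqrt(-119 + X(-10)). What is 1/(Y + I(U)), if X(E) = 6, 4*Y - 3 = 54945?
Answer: 1/13624 ≈ 7.3400e-5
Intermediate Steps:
Y = 13737 (Y = 3/4 + (1/4)*54945 = 3/4 + 54945/4 = 13737)
U = I*sqrt(113) (U = sqrt(-119 + 6) = sqrt(-113) = I*sqrt(113) ≈ 10.63*I)
I(C) = C**2
1/(Y + I(U)) = 1/(13737 + (I*sqrt(113))**2) = 1/(13737 - 113) = 1/13624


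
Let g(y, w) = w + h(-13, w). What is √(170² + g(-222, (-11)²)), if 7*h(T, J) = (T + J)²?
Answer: √1503677/7 ≈ 175.18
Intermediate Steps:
h(T, J) = (J + T)²/7 (h(T, J) = (T + J)²/7 = (J + T)²/7)
g(y, w) = w + (-13 + w)²/7 (g(y, w) = w + (w - 13)²/7 = w + (-13 + w)²/7)
√(170² + g(-222, (-11)²)) = √(170² + ((-11)² + (-13 + (-11)²)²/7)) = √(28900 + (121 + (-13 + 121)²/7)) = √(28900 + (121 + (⅐)*108²)) = √(28900 + (121 + (⅐)*11664)) = √(28900 + (121 + 11664/7)) = √(28900 + 12511/7) = √(214811/7) = √1503677/7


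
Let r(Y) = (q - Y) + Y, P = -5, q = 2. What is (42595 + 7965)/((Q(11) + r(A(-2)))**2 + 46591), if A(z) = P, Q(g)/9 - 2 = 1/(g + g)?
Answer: 4894208/4550329 ≈ 1.0756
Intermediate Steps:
Q(g) = 18 + 9/(2*g) (Q(g) = 18 + 9/(g + g) = 18 + 9/((2*g)) = 18 + 9*(1/(2*g)) = 18 + 9/(2*g))
A(z) = -5
r(Y) = 2 (r(Y) = (2 - Y) + Y = 2)
(42595 + 7965)/((Q(11) + r(A(-2)))**2 + 46591) = (42595 + 7965)/(((18 + (9/2)/11) + 2)**2 + 46591) = 50560/(((18 + (9/2)*(1/11)) + 2)**2 + 46591) = 50560/(((18 + 9/22) + 2)**2 + 46591) = 50560/((405/22 + 2)**2 + 46591) = 50560/((449/22)**2 + 46591) = 50560/(201601/484 + 46591) = 50560/(22751645/484) = 50560*(484/22751645) = 4894208/4550329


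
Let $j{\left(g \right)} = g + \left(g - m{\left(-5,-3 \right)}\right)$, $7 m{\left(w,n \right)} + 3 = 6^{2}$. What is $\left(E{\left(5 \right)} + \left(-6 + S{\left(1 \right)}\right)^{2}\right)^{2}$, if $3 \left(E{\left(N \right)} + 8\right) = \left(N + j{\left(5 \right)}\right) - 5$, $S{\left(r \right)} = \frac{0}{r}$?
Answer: $\frac{390625}{441} \approx 885.77$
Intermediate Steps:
$S{\left(r \right)} = 0$
$m{\left(w,n \right)} = \frac{33}{7}$ ($m{\left(w,n \right)} = - \frac{3}{7} + \frac{6^{2}}{7} = - \frac{3}{7} + \frac{1}{7} \cdot 36 = - \frac{3}{7} + \frac{36}{7} = \frac{33}{7}$)
$j{\left(g \right)} = - \frac{33}{7} + 2 g$ ($j{\left(g \right)} = g + \left(g - \frac{33}{7}\right) = g + \left(- \frac{33}{7} + g\right) = - \frac{33}{7} + 2 g$)
$E{\left(N \right)} = - \frac{166}{21} + \frac{N}{3}$ ($E{\left(N \right)} = -8 + \frac{\left(N + \left(- \frac{33}{7} + 2 \cdot 5\right)\right) - 5}{3} = -8 + \frac{\left(N + \left(- \frac{33}{7} + 10\right)\right) - 5}{3} = -8 + \frac{\left(N + \frac{37}{7}\right) - 5}{3} = -8 + \frac{\left(\frac{37}{7} + N\right) - 5}{3} = -8 + \frac{\frac{2}{7} + N}{3} = -8 + \left(\frac{2}{21} + \frac{N}{3}\right) = - \frac{166}{21} + \frac{N}{3}$)
$\left(E{\left(5 \right)} + \left(-6 + S{\left(1 \right)}\right)^{2}\right)^{2} = \left(\left(- \frac{166}{21} + \frac{1}{3} \cdot 5\right) + \left(-6 + 0\right)^{2}\right)^{2} = \left(\left(- \frac{166}{21} + \frac{5}{3}\right) + \left(-6\right)^{2}\right)^{2} = \left(- \frac{131}{21} + 36\right)^{2} = \left(\frac{625}{21}\right)^{2} = \frac{390625}{441}$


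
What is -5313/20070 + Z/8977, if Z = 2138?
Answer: -1595047/60056130 ≈ -0.026559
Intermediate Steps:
-5313/20070 + Z/8977 = -5313/20070 + 2138/8977 = -5313*1/20070 + 2138*(1/8977) = -1771/6690 + 2138/8977 = -1595047/60056130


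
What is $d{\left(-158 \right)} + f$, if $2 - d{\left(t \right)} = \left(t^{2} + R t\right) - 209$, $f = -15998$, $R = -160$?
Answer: $-66031$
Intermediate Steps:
$d{\left(t \right)} = 211 - t^{2} + 160 t$ ($d{\left(t \right)} = 2 - \left(\left(t^{2} - 160 t\right) - 209\right) = 2 - \left(-209 + t^{2} - 160 t\right) = 2 + \left(209 - t^{2} + 160 t\right) = 211 - t^{2} + 160 t$)
$d{\left(-158 \right)} + f = \left(211 - \left(-158\right)^{2} + 160 \left(-158\right)\right) - 15998 = \left(211 - 24964 - 25280\right) - 15998 = -50033 - 15998 = -66031$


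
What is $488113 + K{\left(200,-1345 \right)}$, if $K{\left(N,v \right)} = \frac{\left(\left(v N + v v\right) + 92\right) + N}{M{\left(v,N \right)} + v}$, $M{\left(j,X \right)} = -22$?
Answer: $\frac{665710154}{1367} \approx 4.8699 \cdot 10^{5}$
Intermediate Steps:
$K{\left(N,v \right)} = \frac{92 + N + v^{2} + N v}{-22 + v}$ ($K{\left(N,v \right)} = \frac{\left(\left(v N + v v\right) + 92\right) + N}{-22 + v} = \frac{\left(\left(N v + v^{2}\right) + 92\right) + N}{-22 + v} = \frac{\left(\left(v^{2} + N v\right) + 92\right) + N}{-22 + v} = \frac{\left(92 + v^{2} + N v\right) + N}{-22 + v} = \frac{92 + N + v^{2} + N v}{-22 + v}$)
$488113 + K{\left(200,-1345 \right)} = 488113 + \frac{92 + 200 + \left(-1345\right)^{2} + 200 \left(-1345\right)}{-22 - 1345} = 488113 + \frac{92 + 200 + 1809025 - 269000}{-1367} = 488113 - \frac{1540317}{1367} = \frac{665710154}{1367}$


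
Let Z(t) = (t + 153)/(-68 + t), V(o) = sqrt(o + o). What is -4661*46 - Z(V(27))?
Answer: -489912481/2285 + 663*sqrt(6)/4570 ≈ -2.1440e+5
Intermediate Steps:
V(o) = sqrt(2)*sqrt(o) (V(o) = sqrt(2*o) = sqrt(2)*sqrt(o))
Z(t) = (153 + t)/(-68 + t)
-4661*46 - Z(V(27)) = -4661*46 - (153 + sqrt(2)*sqrt(27))/(-68 + sqrt(2)*sqrt(27)) = -214406 - (153 + sqrt(2)*(3*sqrt(3)))/(-68 + sqrt(2)*(3*sqrt(3))) = -214406 - (153 + 3*sqrt(6))/(-68 + 3*sqrt(6))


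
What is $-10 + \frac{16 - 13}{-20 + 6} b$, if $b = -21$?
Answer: $- \frac{11}{2} \approx -5.5$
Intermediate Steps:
$-10 + \frac{16 - 13}{-20 + 6} b = -10 + \frac{16 - 13}{-20 + 6} \left(-21\right) = -10 + \frac{3}{-14} \left(-21\right) = -10 + 3 \left(- \frac{1}{14}\right) \left(-21\right) = -10 - - \frac{9}{2} = -10 + \frac{9}{2} = - \frac{11}{2}$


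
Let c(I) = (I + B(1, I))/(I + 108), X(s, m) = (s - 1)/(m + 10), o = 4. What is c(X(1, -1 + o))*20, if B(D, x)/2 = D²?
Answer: 10/27 ≈ 0.37037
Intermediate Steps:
X(s, m) = (-1 + s)/(10 + m)
B(D, x) = 2*D²
c(I) = (2 + I)/(108 + I) (c(I) = (I + 2*1²)/(I + 108) = (I + 2*1)/(108 + I) = (I + 2)/(108 + I) = (2 + I)/(108 + I))
c(X(1, -1 + o))*20 = ((2 + (-1 + 1)/(10 + (-1 + 4)))/(108 + (-1 + 1)/(10 + (-1 + 4))))*20 = ((2 + 0/(10 + 3))/(108 + 0/(10 + 3)))*20 = ((2 + 0/13)/(108 + 0/13))*20 = ((2 + (1/13)*0)/(108 + (1/13)*0))*20 = ((2 + 0)/(108 + 0))*20 = (2/108)*20 = ((1/108)*2)*20 = (1/54)*20 = 10/27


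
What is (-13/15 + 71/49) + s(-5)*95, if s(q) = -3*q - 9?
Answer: 419378/735 ≈ 570.58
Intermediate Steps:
s(q) = -9 - 3*q
(-13/15 + 71/49) + s(-5)*95 = (-13/15 + 71/49) + (-9 - 3*(-5))*95 = (-13*1/15 + 71*(1/49)) + (-9 + 15)*95 = (-13/15 + 71/49) + 6*95 = 428/735 + 570 = 419378/735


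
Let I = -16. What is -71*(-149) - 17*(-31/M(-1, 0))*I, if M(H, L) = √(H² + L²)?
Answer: 2147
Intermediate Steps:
-71*(-149) - 17*(-31/M(-1, 0))*I = -71*(-149) - 17*(-31/√((-1)² + 0²))*(-16) = 10579 - 17*(-31/√(1 + 0))*(-16) = 10579 - 17*(-31/(√1))*(-16) = 10579 - 17*(-31/1)*(-16) = 10579 - 17*(-31*1)*(-16) = 10579 - 17*(-31)*(-16) = 10579 - (-527)*(-16) = 10579 - 1*8432 = 10579 - 8432 = 2147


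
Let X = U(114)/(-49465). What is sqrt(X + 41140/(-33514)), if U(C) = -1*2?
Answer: 4*I*sqrt(311892977202170)/63760385 ≈ 1.1079*I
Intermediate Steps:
U(C) = -2
X = 2/49465 (X = -2/(-49465) = -2*(-1/49465) = 2/49465 ≈ 4.0433e-5)
sqrt(X + 41140/(-33514)) = sqrt(2/49465 + 41140/(-33514)) = sqrt(2/49465 + 41140*(-1/33514)) = sqrt(2/49465 - 20570/16757) = sqrt(-78266272/63760385) = 4*I*sqrt(311892977202170)/63760385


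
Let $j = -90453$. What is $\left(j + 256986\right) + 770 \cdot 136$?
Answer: $271253$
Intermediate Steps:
$\left(j + 256986\right) + 770 \cdot 136 = \left(-90453 + 256986\right) + 770 \cdot 136 = 166533 + 104720 = 271253$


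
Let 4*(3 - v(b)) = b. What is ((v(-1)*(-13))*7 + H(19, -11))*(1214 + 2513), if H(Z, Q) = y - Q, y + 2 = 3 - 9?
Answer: -4364317/4 ≈ -1.0911e+6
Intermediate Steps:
y = -8 (y = -2 + (3 - 9) = -2 - 6 = -8)
v(b) = 3 - b/4
H(Z, Q) = -8 - Q
((v(-1)*(-13))*7 + H(19, -11))*(1214 + 2513) = (((3 - 1/4*(-1))*(-13))*7 + (-8 - 1*(-11)))*(1214 + 2513) = (((3 + 1/4)*(-13))*7 + (-8 + 11))*3727 = (((13/4)*(-13))*7 + 3)*3727 = (-169/4*7 + 3)*3727 = (-1183/4 + 3)*3727 = -1171/4*3727 = -4364317/4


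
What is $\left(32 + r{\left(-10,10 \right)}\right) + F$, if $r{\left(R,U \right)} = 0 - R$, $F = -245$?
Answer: $-203$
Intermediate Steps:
$r{\left(R,U \right)} = - R$
$\left(32 + r{\left(-10,10 \right)}\right) + F = \left(32 - -10\right) - 245 = \left(32 + 10\right) - 245 = 42 - 245 = -203$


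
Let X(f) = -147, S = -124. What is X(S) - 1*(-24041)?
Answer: 23894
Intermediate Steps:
X(S) - 1*(-24041) = -147 - 1*(-24041) = -147 + 24041 = 23894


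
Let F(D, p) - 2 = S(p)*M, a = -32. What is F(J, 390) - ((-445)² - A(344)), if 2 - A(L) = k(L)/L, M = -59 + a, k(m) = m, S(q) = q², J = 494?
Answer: -14039122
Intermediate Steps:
M = -91 (M = -59 - 32 = -91)
F(D, p) = 2 - 91*p² (F(D, p) = 2 + p²*(-91) = 2 - 91*p²)
A(L) = 1 (A(L) = 2 - L/L = 2 - 1*1 = 2 - 1 = 1)
F(J, 390) - ((-445)² - A(344)) = (2 - 91*390²) - ((-445)² - 1*1) = (2 - 91*152100) - (198025 - 1) = (2 - 13841100) - 1*198024 = -13841098 - 198024 = -14039122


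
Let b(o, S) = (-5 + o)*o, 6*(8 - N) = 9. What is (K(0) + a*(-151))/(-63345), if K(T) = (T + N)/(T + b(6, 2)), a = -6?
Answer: -2177/152028 ≈ -0.014320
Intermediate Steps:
N = 13/2 (N = 8 - ⅙*9 = 8 - 3/2 = 13/2 ≈ 6.5000)
b(o, S) = o*(-5 + o)
K(T) = (13/2 + T)/(6 + T) (K(T) = (T + 13/2)/(T + 6*(-5 + 6)) = (13/2 + T)/(T + 6*1) = (13/2 + T)/(T + 6) = (13/2 + T)/(6 + T))
(K(0) + a*(-151))/(-63345) = ((13/2 + 0)/(6 + 0) - 6*(-151))/(-63345) = ((13/2)/6 + 906)*(-1/63345) = ((⅙)*(13/2) + 906)*(-1/63345) = (13/12 + 906)*(-1/63345) = (10885/12)*(-1/63345) = -2177/152028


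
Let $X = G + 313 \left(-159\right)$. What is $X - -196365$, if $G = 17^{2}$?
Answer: $146887$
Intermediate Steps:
$G = 289$
$X = -49478$ ($X = 289 + 313 \left(-159\right) = 289 - 49767 = -49478$)
$X - -196365 = -49478 - -196365 = -49478 + 196365 = 146887$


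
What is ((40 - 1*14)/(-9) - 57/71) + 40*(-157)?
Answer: -4015279/639 ≈ -6283.7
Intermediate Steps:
((40 - 1*14)/(-9) - 57/71) + 40*(-157) = ((40 - 14)*(-⅑) - 57*1/71) - 6280 = (26*(-⅑) - 57/71) - 6280 = (-26/9 - 57/71) - 6280 = -2359/639 - 6280 = -4015279/639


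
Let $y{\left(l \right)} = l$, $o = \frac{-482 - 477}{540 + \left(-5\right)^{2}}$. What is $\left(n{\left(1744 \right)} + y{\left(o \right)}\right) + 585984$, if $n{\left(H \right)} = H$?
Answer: $\frac{332065361}{565} \approx 5.8773 \cdot 10^{5}$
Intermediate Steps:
$o = - \frac{959}{565}$ ($o = - \frac{959}{540 + 25} = - \frac{959}{565} \approx -1.6973$)
$\left(n{\left(1744 \right)} + y{\left(o \right)}\right) + 585984 = \left(1744 - \frac{959}{565}\right) + 585984 = \frac{984401}{565} + 585984 = \frac{332065361}{565}$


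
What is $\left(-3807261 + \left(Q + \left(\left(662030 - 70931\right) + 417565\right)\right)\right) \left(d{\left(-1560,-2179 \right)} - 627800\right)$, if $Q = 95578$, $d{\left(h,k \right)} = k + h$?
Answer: $1707061916241$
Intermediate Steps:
$d{\left(h,k \right)} = h + k$
$\left(-3807261 + \left(Q + \left(\left(662030 - 70931\right) + 417565\right)\right)\right) \left(d{\left(-1560,-2179 \right)} - 627800\right) = \left(-3807261 + \left(95578 + \left(\left(662030 - 70931\right) + 417565\right)\right)\right) \left(\left(-1560 - 2179\right) - 627800\right) = \left(-3807261 + \left(95578 + \left(591099 + 417565\right)\right)\right) \left(-3739 - 627800\right) = \left(-3807261 + \left(95578 + 1008664\right)\right) \left(-631539\right) = \left(-3807261 + 1104242\right) \left(-631539\right) = \left(-2703019\right) \left(-631539\right) = 1707061916241$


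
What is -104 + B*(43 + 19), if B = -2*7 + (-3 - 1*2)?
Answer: -1282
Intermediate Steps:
B = -19 (B = -14 + (-3 - 2) = -14 - 5 = -19)
-104 + B*(43 + 19) = -104 - 19*(43 + 19) = -104 - 19*62 = -104 - 1178 = -1282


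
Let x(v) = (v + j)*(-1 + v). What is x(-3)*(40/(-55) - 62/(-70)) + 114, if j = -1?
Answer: 44866/385 ≈ 116.54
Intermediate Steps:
x(v) = (-1 + v)² (x(v) = (v - 1)*(-1 + v) = (-1 + v)*(-1 + v) = (-1 + v)²)
x(-3)*(40/(-55) - 62/(-70)) + 114 = (1 + (-3)² - 2*(-3))*(40/(-55) - 62/(-70)) + 114 = (1 + 9 + 6)*(40*(-1/55) - 62*(-1/70)) + 114 = 16*(-8/11 + 31/35) + 114 = 16*(61/385) + 114 = 976/385 + 114 = 44866/385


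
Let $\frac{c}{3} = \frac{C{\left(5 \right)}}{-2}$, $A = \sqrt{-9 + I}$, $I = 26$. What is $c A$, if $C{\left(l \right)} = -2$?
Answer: $3 \sqrt{17} \approx 12.369$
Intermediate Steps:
$A = \sqrt{17}$ ($A = \sqrt{-9 + 26} = \sqrt{17} \approx 4.1231$)
$c = 3$ ($c = 3 \left(- \frac{2}{-2}\right) = 3 \left(\left(-2\right) \left(- \frac{1}{2}\right)\right) = 3 \cdot 1 = 3$)
$c A = 3 \sqrt{17}$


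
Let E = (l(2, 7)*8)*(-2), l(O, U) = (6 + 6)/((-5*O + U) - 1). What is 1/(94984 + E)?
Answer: 1/95032 ≈ 1.0523e-5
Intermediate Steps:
l(O, U) = 12/(-1 + U - 5*O) (l(O, U) = 12/((U - 5*O) - 1) = 12/(-1 + U - 5*O))
E = 48 (E = (-12/(1 - 1*7 + 5*2)*8)*(-2) = (-12/(1 - 7 + 10)*8)*(-2) = (-12/4*8)*(-2) = (-12*¼*8)*(-2) = -3*8*(-2) = -24*(-2) = 48)
1/(94984 + E) = 1/(94984 + 48) = 1/95032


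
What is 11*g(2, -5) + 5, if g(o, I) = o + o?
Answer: 49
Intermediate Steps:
g(o, I) = 2*o
11*g(2, -5) + 5 = 11*(2*2) + 5 = 11*4 + 5 = 44 + 5 = 49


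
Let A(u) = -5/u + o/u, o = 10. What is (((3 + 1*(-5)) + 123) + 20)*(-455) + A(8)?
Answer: -513235/8 ≈ -64154.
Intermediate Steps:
A(u) = 5/u (A(u) = -5/u + 10/u = 5/u)
(((3 + 1*(-5)) + 123) + 20)*(-455) + A(8) = (((3 + 1*(-5)) + 123) + 20)*(-455) + 5/8 = (((3 - 5) + 123) + 20)*(-455) + 5*(1/8) = ((-2 + 123) + 20)*(-455) + 5/8 = (121 + 20)*(-455) + 5/8 = 141*(-455) + 5/8 = -64155 + 5/8 = -513235/8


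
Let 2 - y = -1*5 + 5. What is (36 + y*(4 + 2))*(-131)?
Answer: -6288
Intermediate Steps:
y = 2 (y = 2 - (-1*5 + 5) = 2 - (-5 + 5) = 2 - 1*0 = 2 + 0 = 2)
(36 + y*(4 + 2))*(-131) = (36 + 2*(4 + 2))*(-131) = (36 + 2*6)*(-131) = (36 + 12)*(-131) = 48*(-131) = -6288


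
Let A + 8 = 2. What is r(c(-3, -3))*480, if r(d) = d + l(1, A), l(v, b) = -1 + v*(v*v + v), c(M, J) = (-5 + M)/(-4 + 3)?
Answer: 4320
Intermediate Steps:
c(M, J) = 5 - M (c(M, J) = (-5 + M)/(-1) = (-5 + M)*(-1) = 5 - M)
A = -6 (A = -8 + 2 = -6)
l(v, b) = -1 + v*(v + v**2) (l(v, b) = -1 + v*(v**2 + v) = -1 + v*(v + v**2))
r(d) = 1 + d (r(d) = d + (-1 + 1**2 + 1**3) = d + (-1 + 1 + 1) = d + 1 = 1 + d)
r(c(-3, -3))*480 = (1 + (5 - 1*(-3)))*480 = (1 + (5 + 3))*480 = (1 + 8)*480 = 9*480 = 4320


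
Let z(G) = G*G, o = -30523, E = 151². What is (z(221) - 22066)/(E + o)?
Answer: -2975/858 ≈ -3.4674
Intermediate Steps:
E = 22801
z(G) = G²
(z(221) - 22066)/(E + o) = (221² - 22066)/(22801 - 30523) = (48841 - 22066)/(-7722) = 26775*(-1/7722) = -2975/858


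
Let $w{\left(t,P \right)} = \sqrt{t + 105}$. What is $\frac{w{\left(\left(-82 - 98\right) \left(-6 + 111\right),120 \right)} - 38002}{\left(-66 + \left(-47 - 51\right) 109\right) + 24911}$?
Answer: $- \frac{38002}{14163} + \frac{i \sqrt{18795}}{14163} \approx -2.6832 + 0.0096798 i$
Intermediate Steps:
$w{\left(t,P \right)} = \sqrt{105 + t}$
$\frac{w{\left(\left(-82 - 98\right) \left(-6 + 111\right),120 \right)} - 38002}{\left(-66 + \left(-47 - 51\right) 109\right) + 24911} = \frac{\sqrt{105 + \left(-82 - 98\right) \left(-6 + 111\right)} - 38002}{\left(-66 + \left(-47 - 51\right) 109\right) + 24911} = \frac{\sqrt{105 - 18900} - 38002}{\left(-66 - 10682\right) + 24911} = \frac{\sqrt{-18795} - 38002}{-10748 + 24911} = \frac{i \sqrt{18795} - 38002}{14163} = \left(-38002 + i \sqrt{18795}\right) \frac{1}{14163} = - \frac{38002}{14163} + \frac{i \sqrt{18795}}{14163}$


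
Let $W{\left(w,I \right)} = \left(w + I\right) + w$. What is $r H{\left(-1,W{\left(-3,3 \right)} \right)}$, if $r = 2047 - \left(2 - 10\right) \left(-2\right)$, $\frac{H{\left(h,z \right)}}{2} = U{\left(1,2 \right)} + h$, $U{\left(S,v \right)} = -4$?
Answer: $-20310$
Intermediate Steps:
$W{\left(w,I \right)} = I + 2 w$ ($W{\left(w,I \right)} = \left(I + w\right) + w = I + 2 w$)
$H{\left(h,z \right)} = -8 + 2 h$ ($H{\left(h,z \right)} = 2 \left(-4 + h\right) = -8 + 2 h$)
$r = 2031$ ($r = 2047 - \left(-8\right) \left(-2\right) = 2047 - 16 = 2031$)
$r H{\left(-1,W{\left(-3,3 \right)} \right)} = 2031 \left(-8 + 2 \left(-1\right)\right) = 2031 \left(-8 - 2\right) = 2031 \left(-10\right) = -20310$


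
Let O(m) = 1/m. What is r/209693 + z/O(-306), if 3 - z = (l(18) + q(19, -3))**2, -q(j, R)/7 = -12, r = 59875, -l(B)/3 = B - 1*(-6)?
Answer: 9047474053/209693 ≈ 43146.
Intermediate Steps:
l(B) = -18 - 3*B (l(B) = -3*(B - 1*(-6)) = -3*(B + 6) = -3*(6 + B) = -18 - 3*B)
q(j, R) = 84 (q(j, R) = -7*(-12) = 84)
z = -141 (z = 3 - ((-18 - 3*18) + 84)**2 = 3 - ((-18 - 54) + 84)**2 = 3 - (-72 + 84)**2 = 3 - 1*12**2 = 3 - 1*144 = 3 - 144 = -141)
r/209693 + z/O(-306) = 59875/209693 - 141/(1/(-306)) = 59875*(1/209693) - 141/(-1/306) = 59875/209693 - 141*(-306) = 59875/209693 + 43146 = 9047474053/209693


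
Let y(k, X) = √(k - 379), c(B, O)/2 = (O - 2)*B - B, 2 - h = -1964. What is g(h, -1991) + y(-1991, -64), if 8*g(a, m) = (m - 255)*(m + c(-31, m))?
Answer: -136598351/4 + I*√2370 ≈ -3.415e+7 + 48.683*I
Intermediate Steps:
h = 1966 (h = 2 - 1*(-1964) = 2 + 1964 = 1966)
c(B, O) = -2*B + 2*B*(-2 + O) (c(B, O) = 2*((O - 2)*B - B) = 2*((-2 + O)*B - B) = 2*(B*(-2 + O) - B) = 2*(-B + B*(-2 + O)) = -2*B + 2*B*(-2 + O))
y(k, X) = √(-379 + k)
g(a, m) = (-255 + m)*(186 - 61*m)/8 (g(a, m) = ((m - 255)*(m + 2*(-31)*(-3 + m)))/8 = ((-255 + m)*(m + (186 - 62*m)))/8 = ((-255 + m)*(186 - 61*m))/8 = (-255 + m)*(186 - 61*m)/8)
g(h, -1991) + y(-1991, -64) = (-23715/4 - 61/8*(-1991)² + (15741/8)*(-1991)) + √(-379 - 1991) = (-23715/4 - 61/8*3964081 - 31340331/8) + √(-2370) = (-23715/4 - 241808941/8 - 31340331/8) + I*√2370 = -136598351/4 + I*√2370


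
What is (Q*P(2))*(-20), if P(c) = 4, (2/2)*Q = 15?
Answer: -1200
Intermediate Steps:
Q = 15
(Q*P(2))*(-20) = (15*4)*(-20) = 60*(-20) = -1200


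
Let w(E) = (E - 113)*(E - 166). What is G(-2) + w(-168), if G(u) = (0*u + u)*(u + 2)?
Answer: 93854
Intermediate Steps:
w(E) = (-166 + E)*(-113 + E) (w(E) = (-113 + E)*(-166 + E) = (-166 + E)*(-113 + E))
G(u) = u*(2 + u) (G(u) = (0 + u)*(2 + u) = u*(2 + u))
G(-2) + w(-168) = -2*(2 - 2) + (18758 + (-168)² - 279*(-168)) = -2*0 + (18758 + 28224 + 46872) = 0 + 93854 = 93854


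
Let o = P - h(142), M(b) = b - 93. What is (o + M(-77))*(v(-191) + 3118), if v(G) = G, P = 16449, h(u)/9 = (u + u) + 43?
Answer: 39034472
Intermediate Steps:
h(u) = 387 + 18*u (h(u) = 9*((u + u) + 43) = 9*(2*u + 43) = 9*(43 + 2*u) = 387 + 18*u)
M(b) = -93 + b
o = 13506 (o = 16449 - (387 + 18*142) = 16449 - (387 + 2556) = 16449 - 1*2943 = 16449 - 2943 = 13506)
(o + M(-77))*(v(-191) + 3118) = (13506 + (-93 - 77))*(-191 + 3118) = (13506 - 170)*2927 = 13336*2927 = 39034472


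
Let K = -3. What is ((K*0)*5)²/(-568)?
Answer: 0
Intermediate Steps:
((K*0)*5)²/(-568) = (-3*0*5)²/(-568) = (0*5)²*(-1/568) = 0²*(-1/568) = 0*(-1/568) = 0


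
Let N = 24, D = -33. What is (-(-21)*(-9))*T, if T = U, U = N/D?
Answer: 1512/11 ≈ 137.45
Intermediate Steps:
U = -8/11 (U = 24/(-33) = 24*(-1/33) = -8/11 ≈ -0.72727)
T = -8/11 ≈ -0.72727
(-(-21)*(-9))*T = -(-21)*(-9)*(-8/11) = -21*9*(-8/11) = -189*(-8/11) = 1512/11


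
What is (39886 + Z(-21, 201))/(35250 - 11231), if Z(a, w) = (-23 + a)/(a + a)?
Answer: 837628/504399 ≈ 1.6606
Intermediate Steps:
Z(a, w) = (-23 + a)/(2*a) (Z(a, w) = (-23 + a)/((2*a)) = (-23 + a)*(1/(2*a)) = (-23 + a)/(2*a))
(39886 + Z(-21, 201))/(35250 - 11231) = (39886 + (½)*(-23 - 21)/(-21))/(35250 - 11231) = (39886 + (½)*(-1/21)*(-44))/24019 = (39886 + 22/21)*(1/24019) = (837628/21)*(1/24019) = 837628/504399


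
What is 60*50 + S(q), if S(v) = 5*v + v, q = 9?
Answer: 3054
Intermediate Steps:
S(v) = 6*v
60*50 + S(q) = 60*50 + 6*9 = 3000 + 54 = 3054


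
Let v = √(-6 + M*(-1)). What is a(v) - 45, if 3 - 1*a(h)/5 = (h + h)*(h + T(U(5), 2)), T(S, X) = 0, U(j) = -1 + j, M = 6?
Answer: 90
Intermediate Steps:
v = 2*I*√3 (v = √(-6 + 6*(-1)) = √(-6 - 6) = √(-12) = 2*I*√3 ≈ 3.4641*I)
a(h) = 15 - 10*h² (a(h) = 15 - 5*(h + h)*(h + 0) = 15 - 5*2*h*h = 15 - 10*h²)
a(v) - 45 = (15 - 10*(2*I*√3)²) - 45 = (15 - 10*(-12)) - 45 = (15 + 120) - 45 = 135 - 45 = 90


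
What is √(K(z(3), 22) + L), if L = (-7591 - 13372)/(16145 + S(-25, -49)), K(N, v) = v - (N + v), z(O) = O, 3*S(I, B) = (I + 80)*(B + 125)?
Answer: 3*I*√1290435490/52615 ≈ 2.0482*I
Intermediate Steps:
S(I, B) = (80 + I)*(125 + B)/3 (S(I, B) = ((I + 80)*(B + 125))/3 = ((80 + I)*(125 + B))/3 = (80 + I)*(125 + B)/3)
K(N, v) = -N (K(N, v) = v + (-N - v) = -N)
L = -62889/52615 (L = (-7591 - 13372)/(16145 + (10000/3 + (80/3)*(-49) + (125/3)*(-25) + (⅓)*(-49)*(-25))) = -20963/(16145 + (10000/3 - 3920/3 - 3125/3 + 1225/3)) = -20963/(16145 + 4180/3) = -20963/52615/3 = -20963*3/52615 = -62889/52615 ≈ -1.1953)
√(K(z(3), 22) + L) = √(-1*3 - 62889/52615) = √(-3 - 62889/52615) = √(-220734/52615) = 3*I*√1290435490/52615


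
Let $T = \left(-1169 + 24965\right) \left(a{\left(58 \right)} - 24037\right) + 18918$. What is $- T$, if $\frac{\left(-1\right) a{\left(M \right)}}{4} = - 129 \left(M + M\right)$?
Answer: $-852367842$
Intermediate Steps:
$a{\left(M \right)} = 1032 M$ ($a{\left(M \right)} = - 4 \left(- 129 \left(M + M\right)\right) = - 4 \left(- 129 \cdot 2 M\right) = - 4 \left(- 258 M\right) = 1032 M$)
$T = 852367842$ ($T = \left(-1169 + 24965\right) \left(1032 \cdot 58 - 24037\right) + 18918 = 23796 \left(59856 - 24037\right) + 18918 = 23796 \cdot 35819 + 18918 = 852348924 + 18918 = 852367842$)
$- T = \left(-1\right) 852367842 = -852367842$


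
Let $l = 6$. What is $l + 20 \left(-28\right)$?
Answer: $-554$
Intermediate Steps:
$l + 20 \left(-28\right) = 6 + 20 \left(-28\right) = 6 - 560 = -554$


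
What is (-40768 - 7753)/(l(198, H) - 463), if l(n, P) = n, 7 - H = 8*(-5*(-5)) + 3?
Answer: 48521/265 ≈ 183.10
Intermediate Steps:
H = -196 (H = 7 - (8*(-5*(-5)) + 3) = 7 - (8*25 + 3) = 7 - (200 + 3) = 7 - 1*203 = 7 - 203 = -196)
(-40768 - 7753)/(l(198, H) - 463) = (-40768 - 7753)/(198 - 463) = -48521/(-265) = -48521*(-1/265) = 48521/265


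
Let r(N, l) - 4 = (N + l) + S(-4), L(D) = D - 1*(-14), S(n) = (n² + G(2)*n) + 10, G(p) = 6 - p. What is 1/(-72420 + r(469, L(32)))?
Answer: -1/71891 ≈ -1.3910e-5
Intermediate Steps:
S(n) = 10 + n² + 4*n (S(n) = (n² + (6 - 1*2)*n) + 10 = (n² + (6 - 2)*n) + 10 = (n² + 4*n) + 10 = 10 + n² + 4*n)
L(D) = 14 + D (L(D) = D + 14 = 14 + D)
r(N, l) = 14 + N + l (r(N, l) = 4 + ((N + l) + (10 + (-4)² + 4*(-4))) = 4 + ((N + l) + (10 + 16 - 16)) = 4 + ((N + l) + 10) = 4 + (10 + N + l) = 14 + N + l)
1/(-72420 + r(469, L(32))) = 1/(-72420 + (14 + 469 + (14 + 32))) = 1/(-72420 + (14 + 469 + 46)) = 1/(-72420 + 529) = 1/(-71891) = -1/71891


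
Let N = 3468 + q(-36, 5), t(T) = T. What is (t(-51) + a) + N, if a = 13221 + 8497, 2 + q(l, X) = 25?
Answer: 25158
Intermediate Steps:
q(l, X) = 23 (q(l, X) = -2 + 25 = 23)
N = 3491 (N = 3468 + 23 = 3491)
a = 21718
(t(-51) + a) + N = (-51 + 21718) + 3491 = 21667 + 3491 = 25158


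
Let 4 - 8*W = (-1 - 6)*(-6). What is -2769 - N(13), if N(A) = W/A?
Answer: -143969/52 ≈ -2768.6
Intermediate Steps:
W = -19/4 (W = 1/2 - (-1 - 6)*(-6)/8 = 1/2 - (-7)*(-6)/8 = 1/2 - 1/8*42 = 1/2 - 21/4 = -19/4 ≈ -4.7500)
N(A) = -19/(4*A)
-2769 - N(13) = -2769 - (-19)/(4*13) = -2769 - 1*(-19/52) = -2769 + 19/52 = -143969/52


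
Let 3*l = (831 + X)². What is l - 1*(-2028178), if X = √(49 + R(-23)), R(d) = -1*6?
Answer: 6775138/3 + 554*√43 ≈ 2.2620e+6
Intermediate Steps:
R(d) = -6
X = √43 (X = √(49 - 6) = √43 ≈ 6.5574)
l = (831 + √43)²/3 ≈ 2.3383e+5
l - 1*(-2028178) = (831 + √43)²/3 - 1*(-2028178) = (831 + √43)²/3 + 2028178 = 2028178 + (831 + √43)²/3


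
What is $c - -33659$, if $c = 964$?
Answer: $34623$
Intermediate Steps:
$c - -33659 = 964 - -33659 = 964 + 33659 = 34623$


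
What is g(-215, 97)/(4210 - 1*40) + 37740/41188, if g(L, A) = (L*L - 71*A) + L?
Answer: 147397827/14312830 ≈ 10.298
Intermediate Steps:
g(L, A) = L + L**2 - 71*A (g(L, A) = (L**2 - 71*A) + L = L + L**2 - 71*A)
g(-215, 97)/(4210 - 1*40) + 37740/41188 = (-215 + (-215)**2 - 71*97)/(4210 - 1*40) + 37740/41188 = (-215 + 46225 - 6887)/(4210 - 40) + 37740*(1/41188) = 39123/4170 + 9435/10297 = 39123*(1/4170) + 9435/10297 = 13041/1390 + 9435/10297 = 147397827/14312830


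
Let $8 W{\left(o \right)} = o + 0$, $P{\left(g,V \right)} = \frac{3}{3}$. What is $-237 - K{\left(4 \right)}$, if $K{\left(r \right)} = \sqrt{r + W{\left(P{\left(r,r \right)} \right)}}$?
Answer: $-237 - \frac{\sqrt{66}}{4} \approx -239.03$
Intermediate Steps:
$P{\left(g,V \right)} = 1$ ($P{\left(g,V \right)} = 3 \cdot \frac{1}{3} = 1$)
$W{\left(o \right)} = \frac{o}{8}$ ($W{\left(o \right)} = \frac{o + 0}{8} = \frac{o}{8}$)
$K{\left(r \right)} = \sqrt{\frac{1}{8} + r}$ ($K{\left(r \right)} = \sqrt{r + \frac{1}{8} \cdot 1} = \sqrt{r + \frac{1}{8}} = \sqrt{\frac{1}{8} + r}$)
$-237 - K{\left(4 \right)} = -237 - \frac{\sqrt{2 + 16 \cdot 4}}{4} = -237 - \frac{\sqrt{2 + 64}}{4} = -237 - \frac{\sqrt{66}}{4}$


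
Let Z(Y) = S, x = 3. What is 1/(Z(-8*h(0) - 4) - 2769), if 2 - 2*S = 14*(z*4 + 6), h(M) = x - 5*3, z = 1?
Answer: -1/2838 ≈ -0.00035236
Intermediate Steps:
h(M) = -12 (h(M) = 3 - 5*3 = 3 - 15 = -12)
S = -69 (S = 1 - 7*(1*4 + 6) = 1 - 7*(4 + 6) = 1 - 7*10 = 1 - ½*140 = 1 - 70 = -69)
Z(Y) = -69
1/(Z(-8*h(0) - 4) - 2769) = 1/(-69 - 2769) = 1/(-2838) = -1/2838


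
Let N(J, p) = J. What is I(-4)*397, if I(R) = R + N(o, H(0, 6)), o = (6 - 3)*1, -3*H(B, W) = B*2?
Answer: -397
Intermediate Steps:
H(B, W) = -2*B/3 (H(B, W) = -B*2/3 = -2*B/3)
o = 3 (o = 3*1 = 3)
I(R) = 3 + R (I(R) = R + 3 = 3 + R)
I(-4)*397 = (3 - 4)*397 = -1*397 = -397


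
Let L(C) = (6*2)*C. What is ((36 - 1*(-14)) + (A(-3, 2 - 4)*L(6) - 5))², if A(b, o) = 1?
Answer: 13689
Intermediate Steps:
L(C) = 12*C
((36 - 1*(-14)) + (A(-3, 2 - 4)*L(6) - 5))² = ((36 - 1*(-14)) + (1*(12*6) - 5))² = ((36 + 14) + (1*72 - 5))² = (50 + (72 - 5))² = (50 + 67)² = 117² = 13689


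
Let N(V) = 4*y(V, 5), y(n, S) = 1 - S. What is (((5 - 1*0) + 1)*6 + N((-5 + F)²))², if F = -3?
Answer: 400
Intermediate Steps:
N(V) = -16 (N(V) = 4*(1 - 1*5) = 4*(1 - 5) = 4*(-4) = -16)
(((5 - 1*0) + 1)*6 + N((-5 + F)²))² = (((5 - 1*0) + 1)*6 - 16)² = (((5 + 0) + 1)*6 - 16)² = ((5 + 1)*6 - 16)² = (6*6 - 16)² = (36 - 16)² = 20² = 400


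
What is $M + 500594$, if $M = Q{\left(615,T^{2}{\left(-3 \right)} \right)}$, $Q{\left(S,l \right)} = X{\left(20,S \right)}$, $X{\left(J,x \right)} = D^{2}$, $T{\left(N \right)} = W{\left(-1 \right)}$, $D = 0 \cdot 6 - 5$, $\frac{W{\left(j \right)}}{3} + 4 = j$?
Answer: $500619$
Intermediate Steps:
$W{\left(j \right)} = -12 + 3 j$
$D = -5$ ($D = 0 - 5 = -5$)
$T{\left(N \right)} = -15$ ($T{\left(N \right)} = -12 + 3 \left(-1\right) = -12 - 3 = -15$)
$X{\left(J,x \right)} = 25$ ($X{\left(J,x \right)} = \left(-5\right)^{2} = 25$)
$Q{\left(S,l \right)} = 25$
$M = 25$
$M + 500594 = 25 + 500594 = 500619$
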